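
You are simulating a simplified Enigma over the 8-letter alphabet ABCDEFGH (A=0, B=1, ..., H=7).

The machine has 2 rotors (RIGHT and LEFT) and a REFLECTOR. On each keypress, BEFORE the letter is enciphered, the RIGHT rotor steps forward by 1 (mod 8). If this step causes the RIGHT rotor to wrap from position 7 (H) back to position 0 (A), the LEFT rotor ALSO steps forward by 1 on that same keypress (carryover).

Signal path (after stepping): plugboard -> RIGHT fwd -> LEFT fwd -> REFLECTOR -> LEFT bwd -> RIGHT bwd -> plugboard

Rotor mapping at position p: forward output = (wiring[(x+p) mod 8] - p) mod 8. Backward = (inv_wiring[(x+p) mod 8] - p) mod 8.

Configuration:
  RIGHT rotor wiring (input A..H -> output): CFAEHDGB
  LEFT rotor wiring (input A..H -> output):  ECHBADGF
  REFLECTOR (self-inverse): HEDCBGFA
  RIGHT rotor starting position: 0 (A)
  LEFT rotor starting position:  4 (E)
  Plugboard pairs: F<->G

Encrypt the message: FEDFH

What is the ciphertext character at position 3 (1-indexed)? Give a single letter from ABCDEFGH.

Char 1 ('F'): step: R->1, L=4; F->plug->G->R->A->L->E->refl->B->L'->D->R'->C->plug->C
Char 2 ('E'): step: R->2, L=4; E->plug->E->R->E->L->A->refl->H->L'->B->R'->D->plug->D
Char 3 ('D'): step: R->3, L=4; D->plug->D->R->D->L->B->refl->E->L'->A->R'->C->plug->C

C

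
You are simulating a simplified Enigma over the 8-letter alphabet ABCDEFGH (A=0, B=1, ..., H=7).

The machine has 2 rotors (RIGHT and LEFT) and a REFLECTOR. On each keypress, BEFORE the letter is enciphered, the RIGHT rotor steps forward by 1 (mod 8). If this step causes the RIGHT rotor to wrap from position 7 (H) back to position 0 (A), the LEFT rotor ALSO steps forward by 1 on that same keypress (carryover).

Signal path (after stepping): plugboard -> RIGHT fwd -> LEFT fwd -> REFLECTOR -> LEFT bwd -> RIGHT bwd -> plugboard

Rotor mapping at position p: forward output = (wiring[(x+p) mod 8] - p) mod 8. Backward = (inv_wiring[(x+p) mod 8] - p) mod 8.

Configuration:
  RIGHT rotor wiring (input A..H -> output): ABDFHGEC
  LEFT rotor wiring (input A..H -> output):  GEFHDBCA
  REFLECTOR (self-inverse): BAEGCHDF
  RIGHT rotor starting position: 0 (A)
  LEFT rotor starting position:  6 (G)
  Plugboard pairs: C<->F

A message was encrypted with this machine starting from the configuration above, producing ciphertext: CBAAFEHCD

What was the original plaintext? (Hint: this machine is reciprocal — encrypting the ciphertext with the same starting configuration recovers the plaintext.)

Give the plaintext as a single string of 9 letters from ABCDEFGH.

Char 1 ('C'): step: R->1, L=6; C->plug->F->R->D->L->G->refl->D->L'->H->R'->H->plug->H
Char 2 ('B'): step: R->2, L=6; B->plug->B->R->D->L->G->refl->D->L'->H->R'->H->plug->H
Char 3 ('A'): step: R->3, L=6; A->plug->A->R->C->L->A->refl->B->L'->F->R'->F->plug->C
Char 4 ('A'): step: R->4, L=6; A->plug->A->R->D->L->G->refl->D->L'->H->R'->G->plug->G
Char 5 ('F'): step: R->5, L=6; F->plug->C->R->F->L->B->refl->A->L'->C->R'->H->plug->H
Char 6 ('E'): step: R->6, L=6; E->plug->E->R->F->L->B->refl->A->L'->C->R'->C->plug->F
Char 7 ('H'): step: R->7, L=6; H->plug->H->R->F->L->B->refl->A->L'->C->R'->C->plug->F
Char 8 ('C'): step: R->0, L->7 (L advanced); C->plug->F->R->G->L->C->refl->E->L'->F->R'->D->plug->D
Char 9 ('D'): step: R->1, L=7; D->plug->D->R->G->L->C->refl->E->L'->F->R'->E->plug->E

Answer: HHCGHFFDE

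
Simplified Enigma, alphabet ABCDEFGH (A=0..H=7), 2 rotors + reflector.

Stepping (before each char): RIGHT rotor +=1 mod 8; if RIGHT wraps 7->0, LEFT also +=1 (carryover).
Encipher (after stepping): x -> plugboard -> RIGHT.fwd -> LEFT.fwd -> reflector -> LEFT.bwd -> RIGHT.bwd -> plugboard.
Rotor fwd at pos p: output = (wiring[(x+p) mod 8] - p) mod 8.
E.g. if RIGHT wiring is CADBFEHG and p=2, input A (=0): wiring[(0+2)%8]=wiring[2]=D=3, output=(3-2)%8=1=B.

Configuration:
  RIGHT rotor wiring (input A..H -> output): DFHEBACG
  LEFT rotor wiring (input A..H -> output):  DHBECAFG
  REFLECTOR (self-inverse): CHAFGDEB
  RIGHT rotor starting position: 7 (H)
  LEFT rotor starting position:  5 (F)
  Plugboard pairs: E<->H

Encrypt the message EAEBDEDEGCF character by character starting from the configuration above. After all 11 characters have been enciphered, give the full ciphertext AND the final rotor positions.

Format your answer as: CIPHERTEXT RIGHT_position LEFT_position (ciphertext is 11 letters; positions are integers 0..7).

Answer: BEHCBFHDAEA 2 7

Derivation:
Char 1 ('E'): step: R->0, L->6 (L advanced); E->plug->H->R->G->L->E->refl->G->L'->F->R'->B->plug->B
Char 2 ('A'): step: R->1, L=6; A->plug->A->R->E->L->D->refl->F->L'->C->R'->H->plug->E
Char 3 ('E'): step: R->2, L=6; E->plug->H->R->D->L->B->refl->H->L'->A->R'->E->plug->H
Char 4 ('B'): step: R->3, L=6; B->plug->B->R->G->L->E->refl->G->L'->F->R'->C->plug->C
Char 5 ('D'): step: R->4, L=6; D->plug->D->R->C->L->F->refl->D->L'->E->R'->B->plug->B
Char 6 ('E'): step: R->5, L=6; E->plug->H->R->E->L->D->refl->F->L'->C->R'->F->plug->F
Char 7 ('D'): step: R->6, L=6; D->plug->D->R->H->L->C->refl->A->L'->B->R'->E->plug->H
Char 8 ('E'): step: R->7, L=6; E->plug->H->R->D->L->B->refl->H->L'->A->R'->D->plug->D
Char 9 ('G'): step: R->0, L->7 (L advanced); G->plug->G->R->C->L->A->refl->C->L'->D->R'->A->plug->A
Char 10 ('C'): step: R->1, L=7; C->plug->C->R->D->L->C->refl->A->L'->C->R'->H->plug->E
Char 11 ('F'): step: R->2, L=7; F->plug->F->R->E->L->F->refl->D->L'->F->R'->A->plug->A
Final: ciphertext=BEHCBFHDAEA, RIGHT=2, LEFT=7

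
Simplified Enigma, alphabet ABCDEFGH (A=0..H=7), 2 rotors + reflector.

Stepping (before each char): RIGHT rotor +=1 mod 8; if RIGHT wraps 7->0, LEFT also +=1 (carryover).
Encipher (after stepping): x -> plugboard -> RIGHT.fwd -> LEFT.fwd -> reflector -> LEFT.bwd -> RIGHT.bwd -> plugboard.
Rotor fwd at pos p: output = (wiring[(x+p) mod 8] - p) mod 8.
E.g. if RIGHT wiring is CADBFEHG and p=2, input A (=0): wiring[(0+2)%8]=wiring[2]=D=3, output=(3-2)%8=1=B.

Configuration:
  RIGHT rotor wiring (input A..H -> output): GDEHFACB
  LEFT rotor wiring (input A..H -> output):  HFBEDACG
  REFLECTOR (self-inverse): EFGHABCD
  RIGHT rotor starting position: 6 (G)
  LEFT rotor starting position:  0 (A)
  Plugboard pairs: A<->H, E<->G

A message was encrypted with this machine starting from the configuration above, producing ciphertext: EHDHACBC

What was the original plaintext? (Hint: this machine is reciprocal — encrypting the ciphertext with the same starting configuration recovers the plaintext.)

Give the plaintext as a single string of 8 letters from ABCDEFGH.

Char 1 ('E'): step: R->7, L=0; E->plug->G->R->B->L->F->refl->B->L'->C->R'->A->plug->H
Char 2 ('H'): step: R->0, L->1 (L advanced); H->plug->A->R->G->L->F->refl->B->L'->F->R'->E->plug->G
Char 3 ('D'): step: R->1, L=1; D->plug->D->R->E->L->H->refl->D->L'->C->R'->A->plug->H
Char 4 ('H'): step: R->2, L=1; H->plug->A->R->C->L->D->refl->H->L'->E->R'->G->plug->E
Char 5 ('A'): step: R->3, L=1; A->plug->H->R->B->L->A->refl->E->L'->A->R'->G->plug->E
Char 6 ('C'): step: R->4, L=1; C->plug->C->R->G->L->F->refl->B->L'->F->R'->D->plug->D
Char 7 ('B'): step: R->5, L=1; B->plug->B->R->F->L->B->refl->F->L'->G->R'->E->plug->G
Char 8 ('C'): step: R->6, L=1; C->plug->C->R->A->L->E->refl->A->L'->B->R'->F->plug->F

Answer: HGHEEDGF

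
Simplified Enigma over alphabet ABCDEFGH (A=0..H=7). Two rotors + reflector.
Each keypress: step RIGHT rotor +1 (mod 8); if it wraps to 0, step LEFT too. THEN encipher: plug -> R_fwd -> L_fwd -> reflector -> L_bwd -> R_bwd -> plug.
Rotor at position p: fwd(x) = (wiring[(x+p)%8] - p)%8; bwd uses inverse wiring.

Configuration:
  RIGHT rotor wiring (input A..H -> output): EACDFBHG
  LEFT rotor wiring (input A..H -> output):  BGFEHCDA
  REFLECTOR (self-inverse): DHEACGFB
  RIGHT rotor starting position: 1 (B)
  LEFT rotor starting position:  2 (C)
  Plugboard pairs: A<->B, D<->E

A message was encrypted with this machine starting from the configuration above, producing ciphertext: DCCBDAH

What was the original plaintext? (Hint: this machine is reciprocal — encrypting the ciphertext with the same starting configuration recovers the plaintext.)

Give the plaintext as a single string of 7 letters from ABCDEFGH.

Char 1 ('D'): step: R->2, L=2; D->plug->E->R->F->L->G->refl->F->L'->C->R'->G->plug->G
Char 2 ('C'): step: R->3, L=2; C->plug->C->R->G->L->H->refl->B->L'->E->R'->D->plug->E
Char 3 ('C'): step: R->4, L=2; C->plug->C->R->D->L->A->refl->D->L'->A->R'->E->plug->D
Char 4 ('B'): step: R->5, L=2; B->plug->A->R->E->L->B->refl->H->L'->G->R'->G->plug->G
Char 5 ('D'): step: R->6, L=2; D->plug->E->R->E->L->B->refl->H->L'->G->R'->C->plug->C
Char 6 ('A'): step: R->7, L=2; A->plug->B->R->F->L->G->refl->F->L'->C->R'->G->plug->G
Char 7 ('H'): step: R->0, L->3 (L advanced); H->plug->H->R->G->L->D->refl->A->L'->D->R'->D->plug->E

Answer: GEDGCGE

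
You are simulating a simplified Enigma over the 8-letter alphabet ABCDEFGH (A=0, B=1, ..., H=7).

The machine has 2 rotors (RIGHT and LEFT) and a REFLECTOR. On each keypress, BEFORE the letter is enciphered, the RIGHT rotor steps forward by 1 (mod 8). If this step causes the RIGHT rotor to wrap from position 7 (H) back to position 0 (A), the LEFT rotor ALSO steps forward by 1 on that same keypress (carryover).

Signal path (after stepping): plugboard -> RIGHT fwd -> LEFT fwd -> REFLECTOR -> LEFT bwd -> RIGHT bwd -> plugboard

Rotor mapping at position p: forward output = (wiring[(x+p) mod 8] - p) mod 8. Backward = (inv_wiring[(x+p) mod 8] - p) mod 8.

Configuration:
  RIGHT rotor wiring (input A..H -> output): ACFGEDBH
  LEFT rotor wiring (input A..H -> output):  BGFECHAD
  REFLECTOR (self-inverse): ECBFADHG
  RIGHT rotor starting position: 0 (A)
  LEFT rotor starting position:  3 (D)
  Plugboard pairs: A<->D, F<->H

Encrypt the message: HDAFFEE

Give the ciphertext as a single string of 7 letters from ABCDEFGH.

Char 1 ('H'): step: R->1, L=3; H->plug->F->R->A->L->B->refl->C->L'->H->R'->H->plug->F
Char 2 ('D'): step: R->2, L=3; D->plug->A->R->D->L->F->refl->D->L'->G->R'->G->plug->G
Char 3 ('A'): step: R->3, L=3; A->plug->D->R->G->L->D->refl->F->L'->D->R'->A->plug->D
Char 4 ('F'): step: R->4, L=3; F->plug->H->R->C->L->E->refl->A->L'->E->R'->E->plug->E
Char 5 ('F'): step: R->5, L=3; F->plug->H->R->H->L->C->refl->B->L'->A->R'->F->plug->H
Char 6 ('E'): step: R->6, L=3; E->plug->E->R->H->L->C->refl->B->L'->A->R'->F->plug->H
Char 7 ('E'): step: R->7, L=3; E->plug->E->R->H->L->C->refl->B->L'->A->R'->A->plug->D

Answer: FGDEHHD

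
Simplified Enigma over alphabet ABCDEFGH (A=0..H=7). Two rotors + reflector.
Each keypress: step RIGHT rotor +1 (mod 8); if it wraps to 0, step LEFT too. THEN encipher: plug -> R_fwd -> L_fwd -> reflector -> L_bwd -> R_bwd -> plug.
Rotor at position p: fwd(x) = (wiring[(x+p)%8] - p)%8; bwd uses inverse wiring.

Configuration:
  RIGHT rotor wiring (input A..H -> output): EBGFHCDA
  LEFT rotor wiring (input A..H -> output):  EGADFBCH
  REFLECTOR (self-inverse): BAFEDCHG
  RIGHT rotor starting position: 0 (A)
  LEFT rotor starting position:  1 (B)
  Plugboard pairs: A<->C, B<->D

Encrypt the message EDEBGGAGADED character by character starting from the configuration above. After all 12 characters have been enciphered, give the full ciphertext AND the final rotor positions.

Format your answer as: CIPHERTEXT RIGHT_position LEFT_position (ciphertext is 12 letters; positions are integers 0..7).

Answer: BHDFHAFHEBGF 4 2

Derivation:
Char 1 ('E'): step: R->1, L=1; E->plug->E->R->B->L->H->refl->G->L'->G->R'->D->plug->B
Char 2 ('D'): step: R->2, L=1; D->plug->B->R->D->L->E->refl->D->L'->H->R'->H->plug->H
Char 3 ('E'): step: R->3, L=1; E->plug->E->R->F->L->B->refl->A->L'->E->R'->B->plug->D
Char 4 ('B'): step: R->4, L=1; B->plug->D->R->E->L->A->refl->B->L'->F->R'->F->plug->F
Char 5 ('G'): step: R->5, L=1; G->plug->G->R->A->L->F->refl->C->L'->C->R'->H->plug->H
Char 6 ('G'): step: R->6, L=1; G->plug->G->R->B->L->H->refl->G->L'->G->R'->C->plug->A
Char 7 ('A'): step: R->7, L=1; A->plug->C->R->C->L->C->refl->F->L'->A->R'->F->plug->F
Char 8 ('G'): step: R->0, L->2 (L advanced); G->plug->G->R->D->L->H->refl->G->L'->A->R'->H->plug->H
Char 9 ('A'): step: R->1, L=2; A->plug->C->R->E->L->A->refl->B->L'->B->R'->E->plug->E
Char 10 ('D'): step: R->2, L=2; D->plug->B->R->D->L->H->refl->G->L'->A->R'->D->plug->B
Char 11 ('E'): step: R->3, L=2; E->plug->E->R->F->L->F->refl->C->L'->G->R'->G->plug->G
Char 12 ('D'): step: R->4, L=2; D->plug->B->R->G->L->C->refl->F->L'->F->R'->F->plug->F
Final: ciphertext=BHDFHAFHEBGF, RIGHT=4, LEFT=2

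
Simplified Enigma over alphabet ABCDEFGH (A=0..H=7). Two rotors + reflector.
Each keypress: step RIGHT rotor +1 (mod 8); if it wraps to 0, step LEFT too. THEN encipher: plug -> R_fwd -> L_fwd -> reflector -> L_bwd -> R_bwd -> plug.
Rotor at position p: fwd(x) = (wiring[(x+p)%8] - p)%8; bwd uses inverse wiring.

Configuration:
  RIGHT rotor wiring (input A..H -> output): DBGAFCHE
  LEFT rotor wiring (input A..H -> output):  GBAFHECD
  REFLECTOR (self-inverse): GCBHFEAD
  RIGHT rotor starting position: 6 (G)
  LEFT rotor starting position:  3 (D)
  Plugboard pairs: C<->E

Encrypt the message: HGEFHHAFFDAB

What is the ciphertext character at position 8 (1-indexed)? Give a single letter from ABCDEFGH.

Char 1 ('H'): step: R->7, L=3; H->plug->H->R->A->L->C->refl->B->L'->C->R'->C->plug->E
Char 2 ('G'): step: R->0, L->4 (L advanced); G->plug->G->R->H->L->B->refl->C->L'->E->R'->H->plug->H
Char 3 ('E'): step: R->1, L=4; E->plug->C->R->H->L->B->refl->C->L'->E->R'->D->plug->D
Char 4 ('F'): step: R->2, L=4; F->plug->F->R->C->L->G->refl->A->L'->B->R'->G->plug->G
Char 5 ('H'): step: R->3, L=4; H->plug->H->R->D->L->H->refl->D->L'->A->R'->F->plug->F
Char 6 ('H'): step: R->4, L=4; H->plug->H->R->E->L->C->refl->B->L'->H->R'->E->plug->C
Char 7 ('A'): step: R->5, L=4; A->plug->A->R->F->L->F->refl->E->L'->G->R'->D->plug->D
Char 8 ('F'): step: R->6, L=4; F->plug->F->R->C->L->G->refl->A->L'->B->R'->A->plug->A

A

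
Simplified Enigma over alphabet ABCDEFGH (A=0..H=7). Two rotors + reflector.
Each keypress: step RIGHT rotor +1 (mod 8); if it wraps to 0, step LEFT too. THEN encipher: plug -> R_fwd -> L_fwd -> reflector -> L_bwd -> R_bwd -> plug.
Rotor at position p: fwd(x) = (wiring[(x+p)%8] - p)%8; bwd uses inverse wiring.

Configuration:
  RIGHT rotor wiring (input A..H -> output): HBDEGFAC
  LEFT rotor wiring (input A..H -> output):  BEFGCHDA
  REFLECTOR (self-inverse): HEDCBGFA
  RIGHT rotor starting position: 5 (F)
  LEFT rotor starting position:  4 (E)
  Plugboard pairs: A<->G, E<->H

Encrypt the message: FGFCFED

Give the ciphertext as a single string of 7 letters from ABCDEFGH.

Char 1 ('F'): step: R->6, L=4; F->plug->F->R->G->L->B->refl->E->L'->D->R'->D->plug->D
Char 2 ('G'): step: R->7, L=4; G->plug->A->R->D->L->E->refl->B->L'->G->R'->G->plug->A
Char 3 ('F'): step: R->0, L->5 (L advanced); F->plug->F->R->F->L->A->refl->H->L'->E->R'->D->plug->D
Char 4 ('C'): step: R->1, L=5; C->plug->C->R->D->L->E->refl->B->L'->G->R'->H->plug->E
Char 5 ('F'): step: R->2, L=5; F->plug->F->R->A->L->C->refl->D->L'->C->R'->B->plug->B
Char 6 ('E'): step: R->3, L=5; E->plug->H->R->A->L->C->refl->D->L'->C->R'->C->plug->C
Char 7 ('D'): step: R->4, L=5; D->plug->D->R->G->L->B->refl->E->L'->D->R'->E->plug->H

Answer: DADEBCH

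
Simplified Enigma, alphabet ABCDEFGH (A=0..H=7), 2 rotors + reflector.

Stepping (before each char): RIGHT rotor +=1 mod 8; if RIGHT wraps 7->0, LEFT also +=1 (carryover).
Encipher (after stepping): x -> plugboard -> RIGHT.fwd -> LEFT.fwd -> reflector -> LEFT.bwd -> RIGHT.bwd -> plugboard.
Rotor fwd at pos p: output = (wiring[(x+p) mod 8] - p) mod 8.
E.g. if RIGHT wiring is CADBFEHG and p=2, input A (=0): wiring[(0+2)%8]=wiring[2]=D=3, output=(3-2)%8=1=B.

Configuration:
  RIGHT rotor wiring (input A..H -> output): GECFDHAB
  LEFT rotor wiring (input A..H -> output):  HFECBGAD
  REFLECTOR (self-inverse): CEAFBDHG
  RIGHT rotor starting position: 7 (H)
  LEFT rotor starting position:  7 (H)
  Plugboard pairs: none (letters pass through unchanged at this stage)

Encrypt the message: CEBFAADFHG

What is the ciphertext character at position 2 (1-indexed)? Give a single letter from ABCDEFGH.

Char 1 ('C'): step: R->0, L->0 (L advanced); C->plug->C->R->C->L->E->refl->B->L'->E->R'->B->plug->B
Char 2 ('E'): step: R->1, L=0; E->plug->E->R->G->L->A->refl->C->L'->D->R'->A->plug->A

A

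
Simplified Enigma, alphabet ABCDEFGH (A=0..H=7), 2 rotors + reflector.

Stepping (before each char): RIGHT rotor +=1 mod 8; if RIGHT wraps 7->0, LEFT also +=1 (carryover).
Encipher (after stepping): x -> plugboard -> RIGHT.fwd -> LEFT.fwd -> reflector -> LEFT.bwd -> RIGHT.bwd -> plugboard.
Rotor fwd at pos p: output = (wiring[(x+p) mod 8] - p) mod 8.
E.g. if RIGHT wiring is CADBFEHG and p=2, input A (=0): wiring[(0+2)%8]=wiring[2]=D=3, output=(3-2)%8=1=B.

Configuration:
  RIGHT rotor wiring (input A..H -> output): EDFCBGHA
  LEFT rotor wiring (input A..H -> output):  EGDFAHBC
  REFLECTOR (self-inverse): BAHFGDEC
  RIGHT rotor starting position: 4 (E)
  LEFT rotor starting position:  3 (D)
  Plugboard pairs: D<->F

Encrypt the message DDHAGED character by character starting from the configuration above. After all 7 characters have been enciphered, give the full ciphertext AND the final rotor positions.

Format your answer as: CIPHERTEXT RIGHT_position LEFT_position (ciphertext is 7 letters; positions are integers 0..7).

Char 1 ('D'): step: R->5, L=3; D->plug->F->R->A->L->C->refl->H->L'->E->R'->H->plug->H
Char 2 ('D'): step: R->6, L=3; D->plug->F->R->E->L->H->refl->C->L'->A->R'->H->plug->H
Char 3 ('H'): step: R->7, L=3; H->plug->H->R->A->L->C->refl->H->L'->E->R'->C->plug->C
Char 4 ('A'): step: R->0, L->4 (L advanced); A->plug->A->R->E->L->A->refl->B->L'->H->R'->G->plug->G
Char 5 ('G'): step: R->1, L=4; G->plug->G->R->H->L->B->refl->A->L'->E->R'->B->plug->B
Char 6 ('E'): step: R->2, L=4; E->plug->E->R->F->L->C->refl->H->L'->G->R'->F->plug->D
Char 7 ('D'): step: R->3, L=4; D->plug->F->R->B->L->D->refl->F->L'->C->R'->H->plug->H
Final: ciphertext=HHCGBDH, RIGHT=3, LEFT=4

Answer: HHCGBDH 3 4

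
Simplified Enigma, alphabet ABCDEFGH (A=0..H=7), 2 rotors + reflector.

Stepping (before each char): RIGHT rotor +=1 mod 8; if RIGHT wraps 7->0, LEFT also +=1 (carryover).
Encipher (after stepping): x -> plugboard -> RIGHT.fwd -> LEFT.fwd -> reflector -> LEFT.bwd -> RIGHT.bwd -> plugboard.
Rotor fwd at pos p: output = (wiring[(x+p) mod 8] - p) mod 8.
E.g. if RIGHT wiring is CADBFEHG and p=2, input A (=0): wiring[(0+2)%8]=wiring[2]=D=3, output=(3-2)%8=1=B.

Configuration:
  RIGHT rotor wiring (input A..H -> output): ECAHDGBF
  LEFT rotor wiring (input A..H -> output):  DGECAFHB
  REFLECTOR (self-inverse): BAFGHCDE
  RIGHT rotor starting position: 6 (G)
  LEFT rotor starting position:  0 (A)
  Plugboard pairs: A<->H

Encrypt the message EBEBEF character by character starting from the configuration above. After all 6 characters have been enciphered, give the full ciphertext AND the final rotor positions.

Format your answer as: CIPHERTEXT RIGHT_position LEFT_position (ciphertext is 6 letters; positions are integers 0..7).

Answer: DFHCDB 4 1

Derivation:
Char 1 ('E'): step: R->7, L=0; E->plug->E->R->A->L->D->refl->G->L'->B->R'->D->plug->D
Char 2 ('B'): step: R->0, L->1 (L advanced); B->plug->B->R->C->L->B->refl->A->L'->G->R'->F->plug->F
Char 3 ('E'): step: R->1, L=1; E->plug->E->R->F->L->G->refl->D->L'->B->R'->A->plug->H
Char 4 ('B'): step: R->2, L=1; B->plug->B->R->F->L->G->refl->D->L'->B->R'->C->plug->C
Char 5 ('E'): step: R->3, L=1; E->plug->E->R->C->L->B->refl->A->L'->G->R'->D->plug->D
Char 6 ('F'): step: R->4, L=1; F->plug->F->R->G->L->A->refl->B->L'->C->R'->B->plug->B
Final: ciphertext=DFHCDB, RIGHT=4, LEFT=1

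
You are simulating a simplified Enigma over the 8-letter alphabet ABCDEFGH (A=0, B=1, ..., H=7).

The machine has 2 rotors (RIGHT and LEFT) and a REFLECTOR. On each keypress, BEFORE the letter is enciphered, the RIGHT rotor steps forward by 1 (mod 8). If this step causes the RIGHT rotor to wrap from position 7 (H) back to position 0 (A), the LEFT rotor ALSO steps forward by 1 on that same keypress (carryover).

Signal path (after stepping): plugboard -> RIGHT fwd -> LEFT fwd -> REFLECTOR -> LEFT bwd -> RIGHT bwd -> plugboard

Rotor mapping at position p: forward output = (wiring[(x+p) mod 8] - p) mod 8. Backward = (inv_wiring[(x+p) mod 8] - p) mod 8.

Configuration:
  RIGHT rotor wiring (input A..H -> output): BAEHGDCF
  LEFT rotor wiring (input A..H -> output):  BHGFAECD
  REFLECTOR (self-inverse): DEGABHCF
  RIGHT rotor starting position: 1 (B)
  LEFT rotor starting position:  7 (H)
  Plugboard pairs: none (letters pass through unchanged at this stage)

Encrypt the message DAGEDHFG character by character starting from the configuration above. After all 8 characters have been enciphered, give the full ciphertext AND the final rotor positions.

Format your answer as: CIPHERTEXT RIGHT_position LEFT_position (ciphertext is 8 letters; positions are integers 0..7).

Char 1 ('D'): step: R->2, L=7; D->plug->D->R->B->L->C->refl->G->L'->E->R'->C->plug->C
Char 2 ('A'): step: R->3, L=7; A->plug->A->R->E->L->G->refl->C->L'->B->R'->H->plug->H
Char 3 ('G'): step: R->4, L=7; G->plug->G->R->A->L->E->refl->B->L'->F->R'->E->plug->E
Char 4 ('E'): step: R->5, L=7; E->plug->E->R->D->L->H->refl->F->L'->G->R'->A->plug->A
Char 5 ('D'): step: R->6, L=7; D->plug->D->R->C->L->A->refl->D->L'->H->R'->B->plug->B
Char 6 ('H'): step: R->7, L=7; H->plug->H->R->D->L->H->refl->F->L'->G->R'->A->plug->A
Char 7 ('F'): step: R->0, L->0 (L advanced); F->plug->F->R->D->L->F->refl->H->L'->B->R'->A->plug->A
Char 8 ('G'): step: R->1, L=0; G->plug->G->R->E->L->A->refl->D->L'->H->R'->A->plug->A
Final: ciphertext=CHEABAAA, RIGHT=1, LEFT=0

Answer: CHEABAAA 1 0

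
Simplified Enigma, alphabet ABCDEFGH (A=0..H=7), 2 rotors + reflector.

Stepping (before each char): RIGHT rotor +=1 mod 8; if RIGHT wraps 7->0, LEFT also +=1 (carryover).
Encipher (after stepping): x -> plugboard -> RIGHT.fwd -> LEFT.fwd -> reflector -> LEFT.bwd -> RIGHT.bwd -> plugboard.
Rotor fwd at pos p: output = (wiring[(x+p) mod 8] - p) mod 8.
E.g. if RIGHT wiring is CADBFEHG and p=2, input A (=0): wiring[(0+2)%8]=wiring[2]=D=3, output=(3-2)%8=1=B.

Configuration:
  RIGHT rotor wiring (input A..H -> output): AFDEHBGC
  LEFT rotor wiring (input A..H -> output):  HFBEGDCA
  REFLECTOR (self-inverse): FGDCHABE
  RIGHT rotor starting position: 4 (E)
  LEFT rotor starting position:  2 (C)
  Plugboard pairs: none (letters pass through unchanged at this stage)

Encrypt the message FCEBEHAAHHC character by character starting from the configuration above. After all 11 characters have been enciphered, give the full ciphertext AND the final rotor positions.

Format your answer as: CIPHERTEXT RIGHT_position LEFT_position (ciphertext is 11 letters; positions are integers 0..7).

Char 1 ('F'): step: R->5, L=2; F->plug->F->R->G->L->F->refl->A->L'->E->R'->A->plug->A
Char 2 ('C'): step: R->6, L=2; C->plug->C->R->C->L->E->refl->H->L'->A->R'->A->plug->A
Char 3 ('E'): step: R->7, L=2; E->plug->E->R->F->L->G->refl->B->L'->D->R'->A->plug->A
Char 4 ('B'): step: R->0, L->3 (L advanced); B->plug->B->R->F->L->E->refl->H->L'->D->R'->C->plug->C
Char 5 ('E'): step: R->1, L=3; E->plug->E->R->A->L->B->refl->G->L'->H->R'->H->plug->H
Char 6 ('H'): step: R->2, L=3; H->plug->H->R->D->L->H->refl->E->L'->F->R'->C->plug->C
Char 7 ('A'): step: R->3, L=3; A->plug->A->R->B->L->D->refl->C->L'->G->R'->C->plug->C
Char 8 ('A'): step: R->4, L=3; A->plug->A->R->D->L->H->refl->E->L'->F->R'->B->plug->B
Char 9 ('H'): step: R->5, L=3; H->plug->H->R->C->L->A->refl->F->L'->E->R'->A->plug->A
Char 10 ('H'): step: R->6, L=3; H->plug->H->R->D->L->H->refl->E->L'->F->R'->E->plug->E
Char 11 ('C'): step: R->7, L=3; C->plug->C->R->G->L->C->refl->D->L'->B->R'->B->plug->B
Final: ciphertext=AAACHCCBAEB, RIGHT=7, LEFT=3

Answer: AAACHCCBAEB 7 3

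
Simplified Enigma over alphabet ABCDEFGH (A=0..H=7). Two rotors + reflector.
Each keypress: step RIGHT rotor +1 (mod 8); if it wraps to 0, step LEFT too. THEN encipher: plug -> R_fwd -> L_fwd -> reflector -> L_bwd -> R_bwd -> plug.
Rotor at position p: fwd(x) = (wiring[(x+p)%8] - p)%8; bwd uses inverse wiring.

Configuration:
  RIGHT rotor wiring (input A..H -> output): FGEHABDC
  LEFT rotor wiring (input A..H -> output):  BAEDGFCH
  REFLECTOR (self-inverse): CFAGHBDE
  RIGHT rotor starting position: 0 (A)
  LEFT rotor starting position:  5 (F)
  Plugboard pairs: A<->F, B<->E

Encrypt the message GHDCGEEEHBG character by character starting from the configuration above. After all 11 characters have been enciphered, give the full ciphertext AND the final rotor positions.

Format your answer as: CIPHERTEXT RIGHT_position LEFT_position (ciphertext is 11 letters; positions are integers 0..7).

Answer: DCABDBHGAEC 3 6

Derivation:
Char 1 ('G'): step: R->1, L=5; G->plug->G->R->B->L->F->refl->B->L'->H->R'->D->plug->D
Char 2 ('H'): step: R->2, L=5; H->plug->H->R->E->L->D->refl->G->L'->G->R'->C->plug->C
Char 3 ('D'): step: R->3, L=5; D->plug->D->R->A->L->A->refl->C->L'->C->R'->F->plug->A
Char 4 ('C'): step: R->4, L=5; C->plug->C->R->H->L->B->refl->F->L'->B->R'->E->plug->B
Char 5 ('G'): step: R->5, L=5; G->plug->G->R->C->L->C->refl->A->L'->A->R'->D->plug->D
Char 6 ('E'): step: R->6, L=5; E->plug->B->R->E->L->D->refl->G->L'->G->R'->E->plug->B
Char 7 ('E'): step: R->7, L=5; E->plug->B->R->G->L->G->refl->D->L'->E->R'->H->plug->H
Char 8 ('E'): step: R->0, L->6 (L advanced); E->plug->B->R->G->L->A->refl->C->L'->D->R'->G->plug->G
Char 9 ('H'): step: R->1, L=6; H->plug->H->R->E->L->G->refl->D->L'->C->R'->F->plug->A
Char 10 ('B'): step: R->2, L=6; B->plug->E->R->B->L->B->refl->F->L'->F->R'->B->plug->E
Char 11 ('G'): step: R->3, L=6; G->plug->G->R->D->L->C->refl->A->L'->G->R'->C->plug->C
Final: ciphertext=DCABDBHGAEC, RIGHT=3, LEFT=6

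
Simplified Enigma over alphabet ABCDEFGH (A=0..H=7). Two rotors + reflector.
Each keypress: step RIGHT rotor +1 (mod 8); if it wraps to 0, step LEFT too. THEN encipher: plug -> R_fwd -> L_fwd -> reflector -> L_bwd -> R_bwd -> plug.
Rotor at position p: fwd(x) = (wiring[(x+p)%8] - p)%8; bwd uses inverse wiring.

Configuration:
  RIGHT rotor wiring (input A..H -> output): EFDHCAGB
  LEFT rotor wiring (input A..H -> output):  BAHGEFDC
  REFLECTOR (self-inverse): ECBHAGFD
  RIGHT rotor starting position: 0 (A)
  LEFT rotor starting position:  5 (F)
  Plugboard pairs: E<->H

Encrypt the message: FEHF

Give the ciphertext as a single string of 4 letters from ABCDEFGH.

Answer: CCCC

Derivation:
Char 1 ('F'): step: R->1, L=5; F->plug->F->R->F->L->C->refl->B->L'->G->R'->C->plug->C
Char 2 ('E'): step: R->2, L=5; E->plug->H->R->D->L->E->refl->A->L'->A->R'->C->plug->C
Char 3 ('H'): step: R->3, L=5; H->plug->E->R->G->L->B->refl->C->L'->F->R'->C->plug->C
Char 4 ('F'): step: R->4, L=5; F->plug->F->R->B->L->G->refl->F->L'->C->R'->C->plug->C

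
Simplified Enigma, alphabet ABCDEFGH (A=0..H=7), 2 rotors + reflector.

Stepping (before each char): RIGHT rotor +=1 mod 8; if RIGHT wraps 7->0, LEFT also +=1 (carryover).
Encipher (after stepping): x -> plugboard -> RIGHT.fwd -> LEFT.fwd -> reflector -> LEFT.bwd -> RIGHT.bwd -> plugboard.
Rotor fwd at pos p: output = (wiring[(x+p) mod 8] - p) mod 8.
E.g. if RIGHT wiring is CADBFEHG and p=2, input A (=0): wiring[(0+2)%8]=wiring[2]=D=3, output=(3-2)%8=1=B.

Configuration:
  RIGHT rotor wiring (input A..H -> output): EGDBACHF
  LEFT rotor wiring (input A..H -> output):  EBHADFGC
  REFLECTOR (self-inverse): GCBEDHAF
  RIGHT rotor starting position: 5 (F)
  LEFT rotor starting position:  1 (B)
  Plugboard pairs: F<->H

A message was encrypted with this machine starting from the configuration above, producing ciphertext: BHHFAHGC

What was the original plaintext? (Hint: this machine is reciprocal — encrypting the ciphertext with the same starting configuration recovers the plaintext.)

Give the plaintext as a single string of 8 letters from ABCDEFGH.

Answer: FFBGEBED

Derivation:
Char 1 ('B'): step: R->6, L=1; B->plug->B->R->H->L->D->refl->E->L'->E->R'->H->plug->F
Char 2 ('H'): step: R->7, L=1; H->plug->F->R->B->L->G->refl->A->L'->A->R'->H->plug->F
Char 3 ('H'): step: R->0, L->2 (L advanced); H->plug->F->R->C->L->B->refl->C->L'->G->R'->B->plug->B
Char 4 ('F'): step: R->1, L=2; F->plug->H->R->D->L->D->refl->E->L'->E->R'->G->plug->G
Char 5 ('A'): step: R->2, L=2; A->plug->A->R->B->L->G->refl->A->L'->F->R'->E->plug->E
Char 6 ('H'): step: R->3, L=2; H->plug->F->R->B->L->G->refl->A->L'->F->R'->B->plug->B
Char 7 ('G'): step: R->4, L=2; G->plug->G->R->H->L->H->refl->F->L'->A->R'->E->plug->E
Char 8 ('C'): step: R->5, L=2; C->plug->C->R->A->L->F->refl->H->L'->H->R'->D->plug->D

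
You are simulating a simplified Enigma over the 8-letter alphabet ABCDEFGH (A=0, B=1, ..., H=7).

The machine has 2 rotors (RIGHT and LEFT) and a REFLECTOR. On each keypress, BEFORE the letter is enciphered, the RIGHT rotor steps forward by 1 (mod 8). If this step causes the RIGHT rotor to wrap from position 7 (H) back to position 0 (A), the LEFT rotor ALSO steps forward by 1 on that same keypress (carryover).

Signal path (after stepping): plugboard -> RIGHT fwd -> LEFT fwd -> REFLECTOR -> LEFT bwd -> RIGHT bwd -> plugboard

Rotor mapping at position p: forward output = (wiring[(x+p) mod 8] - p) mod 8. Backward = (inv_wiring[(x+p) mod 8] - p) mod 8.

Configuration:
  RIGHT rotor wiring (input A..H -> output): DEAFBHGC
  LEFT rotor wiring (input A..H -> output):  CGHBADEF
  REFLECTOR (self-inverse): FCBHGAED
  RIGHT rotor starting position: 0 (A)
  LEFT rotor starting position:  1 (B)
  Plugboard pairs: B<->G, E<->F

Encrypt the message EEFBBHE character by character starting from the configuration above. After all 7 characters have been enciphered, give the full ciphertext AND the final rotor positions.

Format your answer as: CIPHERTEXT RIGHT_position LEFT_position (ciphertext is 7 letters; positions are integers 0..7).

Char 1 ('E'): step: R->1, L=1; E->plug->F->R->F->L->D->refl->H->L'->D->R'->A->plug->A
Char 2 ('E'): step: R->2, L=1; E->plug->F->R->A->L->F->refl->A->L'->C->R'->H->plug->H
Char 3 ('F'): step: R->3, L=1; F->plug->E->R->H->L->B->refl->C->L'->E->R'->C->plug->C
Char 4 ('B'): step: R->4, L=1; B->plug->G->R->E->L->C->refl->B->L'->H->R'->E->plug->F
Char 5 ('B'): step: R->5, L=1; B->plug->G->R->A->L->F->refl->A->L'->C->R'->A->plug->A
Char 6 ('H'): step: R->6, L=1; H->plug->H->R->B->L->G->refl->E->L'->G->R'->D->plug->D
Char 7 ('E'): step: R->7, L=1; E->plug->F->R->C->L->A->refl->F->L'->A->R'->G->plug->B
Final: ciphertext=AHCFADB, RIGHT=7, LEFT=1

Answer: AHCFADB 7 1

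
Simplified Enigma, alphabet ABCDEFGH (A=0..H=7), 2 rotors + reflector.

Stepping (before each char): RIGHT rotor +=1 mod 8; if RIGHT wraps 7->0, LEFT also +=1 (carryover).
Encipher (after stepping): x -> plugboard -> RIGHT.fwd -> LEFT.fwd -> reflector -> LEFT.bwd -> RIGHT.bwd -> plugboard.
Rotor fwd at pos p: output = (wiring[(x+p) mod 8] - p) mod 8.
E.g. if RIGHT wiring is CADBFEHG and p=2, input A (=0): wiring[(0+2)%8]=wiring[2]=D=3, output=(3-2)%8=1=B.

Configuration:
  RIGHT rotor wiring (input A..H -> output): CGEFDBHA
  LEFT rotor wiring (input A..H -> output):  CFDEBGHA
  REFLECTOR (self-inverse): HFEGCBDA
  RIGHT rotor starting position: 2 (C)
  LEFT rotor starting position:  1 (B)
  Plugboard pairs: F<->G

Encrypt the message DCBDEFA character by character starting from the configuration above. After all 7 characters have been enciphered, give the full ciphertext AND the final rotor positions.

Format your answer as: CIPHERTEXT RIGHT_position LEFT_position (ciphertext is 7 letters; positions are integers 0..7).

Char 1 ('D'): step: R->3, L=1; D->plug->D->R->E->L->F->refl->B->L'->H->R'->F->plug->G
Char 2 ('C'): step: R->4, L=1; C->plug->C->R->D->L->A->refl->H->L'->G->R'->E->plug->E
Char 3 ('B'): step: R->5, L=1; B->plug->B->R->C->L->D->refl->G->L'->F->R'->D->plug->D
Char 4 ('D'): step: R->6, L=1; D->plug->D->R->A->L->E->refl->C->L'->B->R'->A->plug->A
Char 5 ('E'): step: R->7, L=1; E->plug->E->R->G->L->H->refl->A->L'->D->R'->B->plug->B
Char 6 ('F'): step: R->0, L->2 (L advanced); F->plug->G->R->H->L->D->refl->G->L'->F->R'->D->plug->D
Char 7 ('A'): step: R->1, L=2; A->plug->A->R->F->L->G->refl->D->L'->H->R'->G->plug->F
Final: ciphertext=GEDABDF, RIGHT=1, LEFT=2

Answer: GEDABDF 1 2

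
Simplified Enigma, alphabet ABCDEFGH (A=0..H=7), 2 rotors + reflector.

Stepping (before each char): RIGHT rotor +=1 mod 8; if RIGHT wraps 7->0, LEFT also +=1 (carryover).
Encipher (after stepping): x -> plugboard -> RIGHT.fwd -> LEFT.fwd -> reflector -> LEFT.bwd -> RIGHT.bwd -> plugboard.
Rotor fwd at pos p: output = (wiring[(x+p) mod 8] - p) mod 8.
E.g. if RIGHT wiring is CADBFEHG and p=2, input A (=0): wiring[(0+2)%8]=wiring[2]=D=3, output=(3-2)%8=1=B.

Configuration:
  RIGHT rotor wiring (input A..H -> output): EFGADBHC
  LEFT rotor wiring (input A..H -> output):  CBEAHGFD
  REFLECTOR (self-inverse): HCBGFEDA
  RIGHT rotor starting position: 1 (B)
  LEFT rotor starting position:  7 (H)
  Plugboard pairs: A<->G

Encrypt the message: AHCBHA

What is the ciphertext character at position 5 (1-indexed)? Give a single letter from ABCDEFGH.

Char 1 ('A'): step: R->2, L=7; A->plug->G->R->C->L->C->refl->B->L'->E->R'->A->plug->G
Char 2 ('H'): step: R->3, L=7; H->plug->H->R->D->L->F->refl->E->L'->A->R'->B->plug->B
Char 3 ('C'): step: R->4, L=7; C->plug->C->R->D->L->F->refl->E->L'->A->R'->E->plug->E
Char 4 ('B'): step: R->5, L=7; B->plug->B->R->C->L->C->refl->B->L'->E->R'->A->plug->G
Char 5 ('H'): step: R->6, L=7; H->plug->H->R->D->L->F->refl->E->L'->A->R'->E->plug->E

E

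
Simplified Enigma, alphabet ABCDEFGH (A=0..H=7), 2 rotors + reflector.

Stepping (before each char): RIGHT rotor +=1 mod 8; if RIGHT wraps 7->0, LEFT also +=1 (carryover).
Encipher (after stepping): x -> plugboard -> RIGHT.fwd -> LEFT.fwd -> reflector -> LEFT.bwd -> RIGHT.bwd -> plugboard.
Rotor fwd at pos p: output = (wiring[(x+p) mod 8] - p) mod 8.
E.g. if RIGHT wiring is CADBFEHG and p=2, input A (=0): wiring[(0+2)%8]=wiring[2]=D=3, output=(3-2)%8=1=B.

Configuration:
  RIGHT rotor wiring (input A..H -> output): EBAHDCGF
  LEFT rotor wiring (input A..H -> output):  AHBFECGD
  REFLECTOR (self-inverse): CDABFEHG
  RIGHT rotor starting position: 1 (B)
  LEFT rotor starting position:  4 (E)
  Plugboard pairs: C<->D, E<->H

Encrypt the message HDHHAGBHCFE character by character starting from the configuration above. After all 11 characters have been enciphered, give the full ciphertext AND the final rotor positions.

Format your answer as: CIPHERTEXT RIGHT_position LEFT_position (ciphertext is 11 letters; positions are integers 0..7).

Char 1 ('H'): step: R->2, L=4; H->plug->E->R->E->L->E->refl->F->L'->G->R'->A->plug->A
Char 2 ('D'): step: R->3, L=4; D->plug->C->R->H->L->B->refl->D->L'->F->R'->H->plug->E
Char 3 ('H'): step: R->4, L=4; H->plug->E->R->A->L->A->refl->C->L'->C->R'->C->plug->D
Char 4 ('H'): step: R->5, L=4; H->plug->E->R->E->L->E->refl->F->L'->G->R'->H->plug->E
Char 5 ('A'): step: R->6, L=4; A->plug->A->R->A->L->A->refl->C->L'->C->R'->E->plug->H
Char 6 ('G'): step: R->7, L=4; G->plug->G->R->D->L->H->refl->G->L'->B->R'->D->plug->C
Char 7 ('B'): step: R->0, L->5 (L advanced); B->plug->B->R->B->L->B->refl->D->L'->D->R'->E->plug->H
Char 8 ('H'): step: R->1, L=5; H->plug->E->R->B->L->B->refl->D->L'->D->R'->H->plug->E
Char 9 ('C'): step: R->2, L=5; C->plug->D->R->A->L->F->refl->E->L'->F->R'->B->plug->B
Char 10 ('F'): step: R->3, L=5; F->plug->F->R->B->L->B->refl->D->L'->D->R'->D->plug->C
Char 11 ('E'): step: R->4, L=5; E->plug->H->R->D->L->D->refl->B->L'->B->R'->D->plug->C
Final: ciphertext=AEDEHCHEBCC, RIGHT=4, LEFT=5

Answer: AEDEHCHEBCC 4 5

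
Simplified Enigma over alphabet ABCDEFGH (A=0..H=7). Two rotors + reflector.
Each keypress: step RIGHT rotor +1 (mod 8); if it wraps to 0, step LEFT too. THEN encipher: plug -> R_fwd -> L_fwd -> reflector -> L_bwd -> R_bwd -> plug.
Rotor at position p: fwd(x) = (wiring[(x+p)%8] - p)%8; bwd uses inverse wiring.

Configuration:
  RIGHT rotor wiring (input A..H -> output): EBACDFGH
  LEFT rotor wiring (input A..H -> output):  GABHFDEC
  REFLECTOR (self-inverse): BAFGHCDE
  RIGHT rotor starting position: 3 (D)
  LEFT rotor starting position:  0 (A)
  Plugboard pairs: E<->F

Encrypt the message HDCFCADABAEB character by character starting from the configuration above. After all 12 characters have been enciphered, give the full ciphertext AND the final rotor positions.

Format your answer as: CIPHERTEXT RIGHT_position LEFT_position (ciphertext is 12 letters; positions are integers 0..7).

Answer: DFDGFHBFHEHC 7 1

Derivation:
Char 1 ('H'): step: R->4, L=0; H->plug->H->R->G->L->E->refl->H->L'->D->R'->D->plug->D
Char 2 ('D'): step: R->5, L=0; D->plug->D->R->H->L->C->refl->F->L'->E->R'->E->plug->F
Char 3 ('C'): step: R->6, L=0; C->plug->C->R->G->L->E->refl->H->L'->D->R'->D->plug->D
Char 4 ('F'): step: R->7, L=0; F->plug->E->R->D->L->H->refl->E->L'->G->R'->G->plug->G
Char 5 ('C'): step: R->0, L->1 (L advanced); C->plug->C->R->A->L->H->refl->E->L'->D->R'->E->plug->F
Char 6 ('A'): step: R->1, L=1; A->plug->A->R->A->L->H->refl->E->L'->D->R'->H->plug->H
Char 7 ('D'): step: R->2, L=1; D->plug->D->R->D->L->E->refl->H->L'->A->R'->B->plug->B
Char 8 ('A'): step: R->3, L=1; A->plug->A->R->H->L->F->refl->C->L'->E->R'->E->plug->F
Char 9 ('B'): step: R->4, L=1; B->plug->B->R->B->L->A->refl->B->L'->G->R'->H->plug->H
Char 10 ('A'): step: R->5, L=1; A->plug->A->R->A->L->H->refl->E->L'->D->R'->F->plug->E
Char 11 ('E'): step: R->6, L=1; E->plug->F->R->E->L->C->refl->F->L'->H->R'->H->plug->H
Char 12 ('B'): step: R->7, L=1; B->plug->B->R->F->L->D->refl->G->L'->C->R'->C->plug->C
Final: ciphertext=DFDGFHBFHEHC, RIGHT=7, LEFT=1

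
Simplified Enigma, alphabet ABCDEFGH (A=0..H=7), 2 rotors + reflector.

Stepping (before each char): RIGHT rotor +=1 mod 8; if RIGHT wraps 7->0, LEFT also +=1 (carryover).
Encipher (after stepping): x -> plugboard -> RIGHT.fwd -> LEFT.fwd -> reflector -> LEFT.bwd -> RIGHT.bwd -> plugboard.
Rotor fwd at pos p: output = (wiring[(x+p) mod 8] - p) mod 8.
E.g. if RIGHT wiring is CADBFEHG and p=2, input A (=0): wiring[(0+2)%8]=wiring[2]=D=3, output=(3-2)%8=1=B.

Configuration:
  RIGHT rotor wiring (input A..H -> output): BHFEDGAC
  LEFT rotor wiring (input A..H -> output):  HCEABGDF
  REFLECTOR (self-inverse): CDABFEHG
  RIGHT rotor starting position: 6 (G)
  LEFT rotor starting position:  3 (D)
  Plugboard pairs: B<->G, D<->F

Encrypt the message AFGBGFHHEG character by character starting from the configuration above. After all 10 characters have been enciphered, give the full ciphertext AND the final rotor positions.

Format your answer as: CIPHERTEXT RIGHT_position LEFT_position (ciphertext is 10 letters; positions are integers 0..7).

Answer: DECDEBAEGF 0 5

Derivation:
Char 1 ('A'): step: R->7, L=3; A->plug->A->R->D->L->A->refl->C->L'->E->R'->F->plug->D
Char 2 ('F'): step: R->0, L->4 (L advanced); F->plug->D->R->E->L->D->refl->B->L'->D->R'->E->plug->E
Char 3 ('G'): step: R->1, L=4; G->plug->B->R->E->L->D->refl->B->L'->D->R'->C->plug->C
Char 4 ('B'): step: R->2, L=4; B->plug->G->R->H->L->E->refl->F->L'->A->R'->F->plug->D
Char 5 ('G'): step: R->3, L=4; G->plug->B->R->A->L->F->refl->E->L'->H->R'->E->plug->E
Char 6 ('F'): step: R->4, L=4; F->plug->D->R->G->L->A->refl->C->L'->B->R'->G->plug->B
Char 7 ('H'): step: R->5, L=4; H->plug->H->R->G->L->A->refl->C->L'->B->R'->A->plug->A
Char 8 ('H'): step: R->6, L=4; H->plug->H->R->A->L->F->refl->E->L'->H->R'->E->plug->E
Char 9 ('E'): step: R->7, L=4; E->plug->E->R->F->L->G->refl->H->L'->C->R'->B->plug->G
Char 10 ('G'): step: R->0, L->5 (L advanced); G->plug->B->R->H->L->E->refl->F->L'->E->R'->D->plug->F
Final: ciphertext=DECDEBAEGF, RIGHT=0, LEFT=5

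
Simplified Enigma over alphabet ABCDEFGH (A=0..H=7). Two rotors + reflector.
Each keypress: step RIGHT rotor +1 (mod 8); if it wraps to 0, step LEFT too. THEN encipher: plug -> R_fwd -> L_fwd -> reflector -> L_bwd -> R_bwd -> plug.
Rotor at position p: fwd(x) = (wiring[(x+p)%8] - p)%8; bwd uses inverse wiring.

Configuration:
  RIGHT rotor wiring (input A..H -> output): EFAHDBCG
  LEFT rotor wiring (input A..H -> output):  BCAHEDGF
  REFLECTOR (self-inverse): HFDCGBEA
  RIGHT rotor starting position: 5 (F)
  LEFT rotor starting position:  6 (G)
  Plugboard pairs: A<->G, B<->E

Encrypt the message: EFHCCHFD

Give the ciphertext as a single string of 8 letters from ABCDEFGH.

Char 1 ('E'): step: R->6, L=6; E->plug->B->R->A->L->A->refl->H->L'->B->R'->F->plug->F
Char 2 ('F'): step: R->7, L=6; F->plug->F->R->E->L->C->refl->D->L'->C->R'->G->plug->A
Char 3 ('H'): step: R->0, L->7 (L advanced); H->plug->H->R->G->L->E->refl->G->L'->A->R'->C->plug->C
Char 4 ('C'): step: R->1, L=7; C->plug->C->R->G->L->E->refl->G->L'->A->R'->E->plug->B
Char 5 ('C'): step: R->2, L=7; C->plug->C->R->B->L->C->refl->D->L'->C->R'->G->plug->A
Char 6 ('H'): step: R->3, L=7; H->plug->H->R->F->L->F->refl->B->L'->D->R'->E->plug->B
Char 7 ('F'): step: R->4, L=7; F->plug->F->R->B->L->C->refl->D->L'->C->R'->D->plug->D
Char 8 ('D'): step: R->5, L=7; D->plug->D->R->H->L->H->refl->A->L'->E->R'->A->plug->G

Answer: FACBABDG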